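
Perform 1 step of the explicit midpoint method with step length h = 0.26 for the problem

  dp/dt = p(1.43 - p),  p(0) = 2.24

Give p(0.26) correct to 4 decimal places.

1.9408

Midpoint: k1 = f(t_n, p_n); k2 = f(t_n + h/2, p_n + (h/2)·k1); p_{n+1} = p_n + h·k2.
t=0.000000, p=2.240000:
  k1 = f(0.000000, 2.240000) = -1.814400
  k2 = f(0.130000, 2.004128) = -1.150626
  p ← 2.240000 + 0.26·(-1.150626) = 1.940837
p(0.26) ≈ 1.9408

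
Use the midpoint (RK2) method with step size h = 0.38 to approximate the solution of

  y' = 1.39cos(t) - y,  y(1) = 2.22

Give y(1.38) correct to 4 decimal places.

1.6788

Midpoint: k1 = f(t_n, y_n); k2 = f(t_n + h/2, y_n + (h/2)·k1); y_{n+1} = y_n + h·k2.
t=1.000000, y=2.220000:
  k1 = f(1.000000, 2.220000) = -1.468980
  k2 = f(1.190000, 1.940894) = -1.424287
  y ← 2.220000 + 0.38·(-1.424287) = 1.678771
y(1.38) ≈ 1.6788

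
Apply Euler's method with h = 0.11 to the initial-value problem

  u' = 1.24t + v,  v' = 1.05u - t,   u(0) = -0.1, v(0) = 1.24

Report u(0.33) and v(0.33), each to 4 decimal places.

Euler on (u,v): u_{n+1} = u_n + h·u', v_{n+1} = v_n + h·v'.
0.000000: (-0.100000, 1.240000); f=(1.240000, -0.105000) → (0.036400, 1.228450)
0.110000: (0.036400, 1.228450); f=(1.364850, -0.071780) → (0.186533, 1.220554)
0.220000: (0.186533, 1.220554); f=(1.493354, -0.024140) → (0.350802, 1.217899)
(u(0.33), v(0.33)) ≈ (0.3508, 1.2179)

0.3508, 1.2179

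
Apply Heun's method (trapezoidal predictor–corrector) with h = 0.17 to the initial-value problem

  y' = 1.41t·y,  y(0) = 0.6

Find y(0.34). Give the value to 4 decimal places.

Heun: k1 = f(t_n, y_n); k2 = f(t_n + h, y_n + h·k1); y_{n+1} = y_n + (h/2)·(k1 + k2).
t=0.000000, y=0.600000:
  k1 = f(0.000000, 0.600000) = 0.000000
  k2 = f(0.170000, 0.600000) = 0.143820
  y ← 0.600000 + (0.17/2)·(0.000000 + 0.143820) = 0.612225
t=0.170000, y=0.612225:
  k1 = f(0.170000, 0.612225) = 0.146750
  k2 = f(0.340000, 0.637172) = 0.305460
  y ← 0.612225 + (0.17/2)·(0.146750 + 0.305460) = 0.650663
y(0.34) ≈ 0.6507

0.6507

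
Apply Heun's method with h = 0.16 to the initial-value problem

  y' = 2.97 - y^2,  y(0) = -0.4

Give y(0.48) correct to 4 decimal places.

Heun: k1 = f(t_n, y_n); k2 = f(t_n + h, y_n + h·k1); y_{n+1} = y_n + (h/2)·(k1 + k2).
t=0.000000, y=-0.400000:
  k1 = f(0.000000, -0.400000) = 2.810000
  k2 = f(0.160000, 0.049600) = 2.967540
  y ← -0.400000 + (0.16/2)·(2.810000 + 2.967540) = 0.062203
t=0.160000, y=0.062203:
  k1 = f(0.160000, 0.062203) = 2.966131
  k2 = f(0.320000, 0.536784) = 2.681863
  y ← 0.062203 + (0.16/2)·(2.966131 + 2.681863) = 0.514043
t=0.320000, y=0.514043:
  k1 = f(0.320000, 0.514043) = 2.705760
  k2 = f(0.480000, 0.946964) = 2.073259
  y ← 0.514043 + (0.16/2)·(2.705760 + 2.073259) = 0.896364
y(0.48) ≈ 0.8964

0.8964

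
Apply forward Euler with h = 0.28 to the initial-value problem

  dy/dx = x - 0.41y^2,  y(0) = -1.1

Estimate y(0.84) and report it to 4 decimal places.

Euler: y_{n+1} = y_n + h·f(x_n, y_n).
x=0.000000, y=-1.100000: f=-0.496100 → y ← -1.100000 + 0.28·(-0.496100) = -1.238908
x=0.280000, y=-1.238908: f=-0.349306 → y ← -1.238908 + 0.28·(-0.349306) = -1.336714
x=0.560000, y=-1.336714: f=-0.172589 → y ← -1.336714 + 0.28·(-0.172589) = -1.385039
y(0.84) ≈ -1.3850

-1.3850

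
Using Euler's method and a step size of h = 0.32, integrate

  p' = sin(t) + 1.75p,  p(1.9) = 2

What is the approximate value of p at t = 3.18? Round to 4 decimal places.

Euler: p_{n+1} = p_n + h·f(t_n, p_n).
t=1.900000, p=2.000000: f=4.446300 → p ← 2.000000 + 0.32·4.446300 = 3.422816
t=2.220000, p=3.422816: f=6.786494 → p ← 3.422816 + 0.32·6.786494 = 5.594494
t=2.540000, p=5.594494: f=10.356321 → p ← 5.594494 + 0.32·10.356321 = 8.908517
t=2.860000, p=8.908517: f=15.867790 → p ← 8.908517 + 0.32·15.867790 = 13.986209
p(3.18) ≈ 13.9862

13.9862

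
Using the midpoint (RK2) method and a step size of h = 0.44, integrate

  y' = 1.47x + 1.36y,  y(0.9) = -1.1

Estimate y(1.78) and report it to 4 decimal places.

Midpoint: k1 = f(x_n, y_n); k2 = f(x_n + h/2, y_n + (h/2)·k1); y_{n+1} = y_n + h·k2.
x=0.900000, y=-1.100000:
  k1 = f(0.900000, -1.100000) = -0.173000
  k2 = f(1.120000, -1.138060) = 0.098638
  y ← -1.100000 + 0.44·0.098638 = -1.056599
x=1.340000, y=-1.056599:
  k1 = f(1.340000, -1.056599) = 0.532825
  k2 = f(1.560000, -0.939378) = 1.015647
  y ← -1.056599 + 0.44·1.015647 = -0.609715
y(1.78) ≈ -0.6097

-0.6097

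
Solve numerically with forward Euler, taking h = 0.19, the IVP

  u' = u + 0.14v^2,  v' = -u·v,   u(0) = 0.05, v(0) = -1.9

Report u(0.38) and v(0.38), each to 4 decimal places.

Euler on (u,v): u_{n+1} = u_n + h·u', v_{n+1} = v_n + h·v'.
0.000000: (0.050000, -1.900000); f=(0.555400, 0.095000) → (0.155526, -1.881950)
0.190000: (0.155526, -1.881950); f=(0.651369, 0.292692) → (0.279286, -1.826338)
(u(0.38), v(0.38)) ≈ (0.2793, -1.8263)

0.2793, -1.8263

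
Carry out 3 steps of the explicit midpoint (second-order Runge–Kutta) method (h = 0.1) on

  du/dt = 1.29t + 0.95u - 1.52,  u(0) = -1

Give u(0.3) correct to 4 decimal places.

-1.7928

Midpoint: k1 = f(t_n, u_n); k2 = f(t_n + h/2, u_n + (h/2)·k1); u_{n+1} = u_n + h·k2.
t=0.000000, u=-1.000000:
  k1 = f(0.000000, -1.000000) = -2.470000
  k2 = f(0.050000, -1.123500) = -2.522825
  u ← -1.000000 + 0.1·(-2.522825) = -1.252282
t=0.100000, u=-1.252282:
  k1 = f(0.100000, -1.252282) = -2.580668
  k2 = f(0.150000, -1.381316) = -2.638750
  u ← -1.252282 + 0.1·(-2.638750) = -1.516158
t=0.200000, u=-1.516158:
  k1 = f(0.200000, -1.516158) = -2.702350
  k2 = f(0.250000, -1.651275) = -2.766211
  u ← -1.516158 + 0.1·(-2.766211) = -1.792779
u(0.3) ≈ -1.7928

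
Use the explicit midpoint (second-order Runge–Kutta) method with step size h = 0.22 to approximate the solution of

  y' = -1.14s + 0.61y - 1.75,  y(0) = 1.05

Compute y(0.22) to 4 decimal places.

0.7619

Midpoint: k1 = f(s_n, y_n); k2 = f(s_n + h/2, y_n + (h/2)·k1); y_{n+1} = y_n + h·k2.
s=0.000000, y=1.050000:
  k1 = f(0.000000, 1.050000) = -1.109500
  k2 = f(0.110000, 0.927955) = -1.309347
  y ← 1.050000 + 0.22·(-1.309347) = 0.761944
y(0.22) ≈ 0.7619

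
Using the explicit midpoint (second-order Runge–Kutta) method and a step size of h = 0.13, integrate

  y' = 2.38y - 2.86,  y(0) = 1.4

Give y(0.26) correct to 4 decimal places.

1.5670

Midpoint: k1 = f(x_n, y_n); k2 = f(x_n + h/2, y_n + (h/2)·k1); y_{n+1} = y_n + h·k2.
x=0.000000, y=1.400000:
  k1 = f(0.000000, 1.400000) = 0.472000
  k2 = f(0.065000, 1.430680) = 0.545018
  y ← 1.400000 + 0.13·0.545018 = 1.470852
x=0.130000, y=1.470852:
  k1 = f(0.130000, 1.470852) = 0.640629
  k2 = f(0.195000, 1.512493) = 0.739734
  y ← 1.470852 + 0.13·0.739734 = 1.567018
y(0.26) ≈ 1.5670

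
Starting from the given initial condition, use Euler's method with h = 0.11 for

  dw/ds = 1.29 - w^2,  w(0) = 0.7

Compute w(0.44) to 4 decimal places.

0.9703

Euler: w_{n+1} = w_n + h·f(s_n, w_n).
s=0.000000, w=0.700000: f=0.800000 → w ← 0.700000 + 0.11·0.800000 = 0.788000
s=0.110000, w=0.788000: f=0.669056 → w ← 0.788000 + 0.11·0.669056 = 0.861596
s=0.220000, w=0.861596: f=0.547652 → w ← 0.861596 + 0.11·0.547652 = 0.921838
s=0.330000, w=0.921838: f=0.440215 → w ← 0.921838 + 0.11·0.440215 = 0.970262
w(0.44) ≈ 0.9703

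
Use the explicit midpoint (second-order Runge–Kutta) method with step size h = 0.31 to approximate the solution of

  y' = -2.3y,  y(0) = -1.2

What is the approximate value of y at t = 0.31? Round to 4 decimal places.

Midpoint: k1 = f(t_n, y_n); k2 = f(t_n + h/2, y_n + (h/2)·k1); y_{n+1} = y_n + h·k2.
t=0.000000, y=-1.200000:
  k1 = f(0.000000, -1.200000) = 2.760000
  k2 = f(0.155000, -0.772200) = 1.776060
  y ← -1.200000 + 0.31·1.776060 = -0.649421
y(0.31) ≈ -0.6494

-0.6494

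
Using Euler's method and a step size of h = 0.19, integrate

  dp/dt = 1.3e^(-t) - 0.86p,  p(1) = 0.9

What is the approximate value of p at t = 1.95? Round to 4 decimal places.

0.5863

Euler: p_{n+1} = p_n + h·f(t_n, p_n).
t=1.000000, p=0.900000: f=-0.295757 → p ← 0.900000 + 0.19·(-0.295757) = 0.843806
t=1.190000, p=0.843806: f=-0.330186 → p ← 0.843806 + 0.19·(-0.330186) = 0.781071
t=1.380000, p=0.781071: f=-0.344669 → p ← 0.781071 + 0.19·(-0.344669) = 0.715584
t=1.570000, p=0.715584: f=-0.344943 → p ← 0.715584 + 0.19·(-0.344943) = 0.650045
t=1.760000, p=0.650045: f=-0.335380 → p ← 0.650045 + 0.19·(-0.335380) = 0.586322
p(1.95) ≈ 0.5863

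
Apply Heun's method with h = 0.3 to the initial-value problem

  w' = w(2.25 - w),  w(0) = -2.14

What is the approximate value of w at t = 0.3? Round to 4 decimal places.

Heun: k1 = f(t_n, w_n); k2 = f(t_n + h, w_n + h·k1); w_{n+1} = w_n + (h/2)·(k1 + k2).
t=0.000000, w=-2.140000:
  k1 = f(0.000000, -2.140000) = -9.394600
  k2 = f(0.300000, -4.958380) = -35.741887
  w ← -2.140000 + (0.3/2)·(-9.394600 + (-35.741887)) = -8.910473
w(0.3) ≈ -8.9105

-8.9105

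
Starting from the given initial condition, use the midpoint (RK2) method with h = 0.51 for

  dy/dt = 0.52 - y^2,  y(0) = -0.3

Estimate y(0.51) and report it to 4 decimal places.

-0.0533

Midpoint: k1 = f(t_n, y_n); k2 = f(t_n + h/2, y_n + (h/2)·k1); y_{n+1} = y_n + h·k2.
t=0.000000, y=-0.300000:
  k1 = f(0.000000, -0.300000) = 0.430000
  k2 = f(0.255000, -0.190350) = 0.483767
  y ← -0.300000 + 0.51·0.483767 = -0.053279
y(0.51) ≈ -0.0533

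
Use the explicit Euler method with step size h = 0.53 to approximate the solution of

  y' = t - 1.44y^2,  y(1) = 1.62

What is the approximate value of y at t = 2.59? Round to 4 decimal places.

Euler: y_{n+1} = y_n + h·f(t_n, y_n).
t=1.000000, y=1.620000: f=-2.779136 → y ← 1.620000 + 0.53·(-2.779136) = 0.147058
t=1.530000, y=0.147058: f=1.498859 → y ← 0.147058 + 0.53·1.498859 = 0.941453
t=2.060000, y=0.941453: f=0.783680 → y ← 0.941453 + 0.53·0.783680 = 1.356803
y(2.59) ≈ 1.3568

1.3568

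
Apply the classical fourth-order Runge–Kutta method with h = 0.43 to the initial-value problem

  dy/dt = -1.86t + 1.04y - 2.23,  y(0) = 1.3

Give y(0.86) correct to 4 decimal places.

RK4: k1 = f(t_n, y_n); k2 = f(t_n + h/2, y_n + (h/2)·k1); k3 = f(t_n + h/2, y_n + (h/2)·k2); k4 = f(t_n + h, y_n + h·k3); y_{n+1} = y_n + (h/6)·(k1 + 2k2 + 2k3 + k4).
t=0.000000, y=1.300000:
  k1 = f(0.000000, 1.300000) = -0.878000
  k2 = f(0.215000, 1.111230) = -1.474221
  k3 = f(0.215000, 0.983043) = -1.607536
  k4 = f(0.430000, 0.608760) = -2.396690
  y ← 1.300000 + (0.43/6)·(k1 + 2k2 + 2k3 + k4) = 0.623595
t=0.430000, y=0.623595:
  k1 = f(0.430000, 0.623595) = -2.381261
  k2 = f(0.645000, 0.111624) = -3.313611
  k3 = f(0.645000, -0.088831) = -3.522084
  k4 = f(0.860000, -0.890901) = -4.756137
  y ← 0.623595 + (0.43/6)·(k1 + 2k2 + 2k3 + k4) = -0.867701
y(0.86) ≈ -0.8677

-0.8677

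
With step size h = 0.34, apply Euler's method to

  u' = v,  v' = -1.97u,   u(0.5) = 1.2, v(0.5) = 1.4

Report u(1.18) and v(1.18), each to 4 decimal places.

1.8787, -0.5263

Euler on (u,v): u_{n+1} = u_n + h·u', v_{n+1} = v_n + h·v'.
0.500000: (1.200000, 1.400000); f=(1.400000, -2.364000) → (1.676000, 0.596240)
0.840000: (1.676000, 0.596240); f=(0.596240, -3.301720) → (1.878722, -0.526345)
(u(1.18), v(1.18)) ≈ (1.8787, -0.5263)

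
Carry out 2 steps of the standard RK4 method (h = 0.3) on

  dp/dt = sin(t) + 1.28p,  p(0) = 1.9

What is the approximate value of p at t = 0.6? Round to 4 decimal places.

RK4: k1 = f(t_n, p_n); k2 = f(t_n + h/2, p_n + (h/2)·k1); k3 = f(t_n + h/2, p_n + (h/2)·k2); k4 = f(t_n + h, p_n + h·k3); p_{n+1} = p_n + (h/6)·(k1 + 2k2 + 2k3 + k4).
t=0.000000, p=1.900000:
  k1 = f(0.000000, 1.900000) = 2.432000
  k2 = f(0.150000, 2.264800) = 3.048382
  k3 = f(0.150000, 2.357257) = 3.166728
  k4 = f(0.300000, 2.850018) = 3.943544
  p ← 1.900000 + (0.3/6)·(k1 + 2k2 + 2k3 + k4) = 2.840288
t=0.300000, p=2.840288:
  k1 = f(0.300000, 2.840288) = 3.931089
  k2 = f(0.450000, 3.429951) = 4.825303
  k3 = f(0.450000, 3.564084) = 4.996993
  k4 = f(0.600000, 4.339386) = 6.119056
  p ← 2.840288 + (0.3/6)·(k1 + 2k2 + 2k3 + k4) = 4.325025
p(0.6) ≈ 4.3250

4.3250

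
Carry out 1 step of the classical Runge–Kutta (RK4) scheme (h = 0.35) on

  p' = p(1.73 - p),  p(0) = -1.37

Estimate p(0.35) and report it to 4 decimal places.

-6.5752

RK4: k1 = f(x_n, p_n); k2 = f(x_n + h/2, p_n + (h/2)·k1); k3 = f(x_n + h/2, p_n + (h/2)·k2); k4 = f(x_n + h, p_n + h·k3); p_{n+1} = p_n + (h/6)·(k1 + 2k2 + 2k3 + k4).
x=0.000000, p=-1.370000:
  k1 = f(0.000000, -1.370000) = -4.247000
  k2 = f(0.175000, -2.113225) = -8.121599
  k3 = f(0.175000, -2.791280) = -12.620157
  k4 = f(0.350000, -5.787055) = -43.501612
  p ← -1.370000 + (0.35/6)·(k1 + 2k2 + 2k3 + k4) = -6.575207
p(0.35) ≈ -6.5752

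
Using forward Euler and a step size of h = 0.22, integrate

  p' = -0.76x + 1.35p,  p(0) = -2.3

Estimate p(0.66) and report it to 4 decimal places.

Euler: p_{n+1} = p_n + h·f(x_n, p_n).
x=0.000000, p=-2.300000: f=-3.105000 → p ← -2.300000 + 0.22·(-3.105000) = -2.983100
x=0.220000, p=-2.983100: f=-4.194385 → p ← -2.983100 + 0.22·(-4.194385) = -3.905865
x=0.440000, p=-3.905865: f=-5.607317 → p ← -3.905865 + 0.22·(-5.607317) = -5.139475
p(0.66) ≈ -5.1395

-5.1395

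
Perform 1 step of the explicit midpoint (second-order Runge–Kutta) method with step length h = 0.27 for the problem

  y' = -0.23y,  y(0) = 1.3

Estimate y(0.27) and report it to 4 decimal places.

Midpoint: k1 = f(s_n, y_n); k2 = f(s_n + h/2, y_n + (h/2)·k1); y_{n+1} = y_n + h·k2.
s=0.000000, y=1.300000:
  k1 = f(0.000000, 1.300000) = -0.299000
  k2 = f(0.135000, 1.259635) = -0.289716
  y ← 1.300000 + 0.27·(-0.289716) = 1.221777
y(0.27) ≈ 1.2218

1.2218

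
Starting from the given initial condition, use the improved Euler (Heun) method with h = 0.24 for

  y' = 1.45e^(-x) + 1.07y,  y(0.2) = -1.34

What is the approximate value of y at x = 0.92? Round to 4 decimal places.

-1.9153

Heun: k1 = f(x_n, y_n); k2 = f(x_n + h, y_n + h·k1); y_{n+1} = y_n + (h/2)·(k1 + k2).
x=0.200000, y=-1.340000:
  k1 = f(0.200000, -1.340000) = -0.246640
  k2 = f(0.440000, -1.399194) = -0.563284
  y ← -1.340000 + (0.24/2)·(-0.246640 + (-0.563284)) = -1.437191
x=0.440000, y=-1.437191:
  k1 = f(0.440000, -1.437191) = -0.603942
  k2 = f(0.680000, -1.582137) = -0.958292
  y ← -1.437191 + (0.24/2)·(-0.603942 + (-0.958292)) = -1.624659
x=0.680000, y=-1.624659:
  k1 = f(0.680000, -1.624659) = -1.003790
  k2 = f(0.920000, -1.865569) = -1.418306
  y ← -1.624659 + (0.24/2)·(-1.003790 + (-1.418306)) = -1.915311
y(0.92) ≈ -1.9153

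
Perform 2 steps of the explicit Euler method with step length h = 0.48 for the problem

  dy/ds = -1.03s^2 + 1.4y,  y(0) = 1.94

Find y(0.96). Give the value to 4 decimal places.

Euler: y_{n+1} = y_n + h·f(s_n, y_n).
s=0.000000, y=1.940000: f=2.716000 → y ← 1.940000 + 0.48·2.716000 = 3.243680
s=0.480000, y=3.243680: f=4.303840 → y ← 3.243680 + 0.48·4.303840 = 5.309523
y(0.96) ≈ 5.3095

5.3095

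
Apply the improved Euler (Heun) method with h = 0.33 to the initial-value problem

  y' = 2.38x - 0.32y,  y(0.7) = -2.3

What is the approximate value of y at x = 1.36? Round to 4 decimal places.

-0.3818

Heun: k1 = f(x_n, y_n); k2 = f(x_n + h, y_n + h·k1); y_{n+1} = y_n + (h/2)·(k1 + k2).
x=0.700000, y=-2.300000:
  k1 = f(0.700000, -2.300000) = 2.402000
  k2 = f(1.030000, -1.507340) = 2.933749
  y ← -2.300000 + (0.33/2)·(2.402000 + 2.933749) = -1.419601
x=1.030000, y=-1.419601:
  k1 = f(1.030000, -1.419601) = 2.905672
  k2 = f(1.360000, -0.460730) = 3.384233
  y ← -1.419601 + (0.33/2)·(2.905672 + 3.384233) = -0.381767
y(1.36) ≈ -0.3818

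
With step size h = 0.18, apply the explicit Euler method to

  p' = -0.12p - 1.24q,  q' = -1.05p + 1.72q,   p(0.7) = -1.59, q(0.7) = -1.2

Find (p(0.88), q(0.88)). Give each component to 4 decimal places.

Euler on (p,q): p_{n+1} = p_n + h·p', q_{n+1} = q_n + h·q'.
0.700000: (-1.590000, -1.200000); f=(1.678800, -0.394500) → (-1.287816, -1.271010)
(p(0.88), q(0.88)) ≈ (-1.2878, -1.2710)

-1.2878, -1.2710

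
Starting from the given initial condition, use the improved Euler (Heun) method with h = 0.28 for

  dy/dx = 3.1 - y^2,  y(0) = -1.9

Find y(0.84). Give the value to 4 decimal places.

-5.2666

Heun: k1 = f(x_n, y_n); k2 = f(x_n + h, y_n + h·k1); y_{n+1} = y_n + (h/2)·(k1 + k2).
x=0.000000, y=-1.900000:
  k1 = f(0.000000, -1.900000) = -0.510000
  k2 = f(0.280000, -2.042800) = -1.073032
  y ← -1.900000 + (0.28/2)·(-0.510000 + (-1.073032)) = -2.121624
x=0.280000, y=-2.121624:
  k1 = f(0.280000, -2.121624) = -1.401290
  k2 = f(0.560000, -2.513986) = -3.220124
  y ← -2.121624 + (0.28/2)·(-1.401290 + (-3.220124)) = -2.768623
x=0.560000, y=-2.768623:
  k1 = f(0.560000, -2.768623) = -4.565271
  k2 = f(0.840000, -4.046898) = -13.277386
  y ← -2.768623 + (0.28/2)·(-4.565271 + (-13.277386)) = -5.266594
y(0.84) ≈ -5.2666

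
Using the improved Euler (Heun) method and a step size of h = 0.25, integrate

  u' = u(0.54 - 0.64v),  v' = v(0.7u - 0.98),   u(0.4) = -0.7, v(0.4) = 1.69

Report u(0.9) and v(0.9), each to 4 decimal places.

-0.6276, 0.8445

Heun on (u,v): k1 = f(x_n, state_n); k2 = f(x_n + h, state_n + h·k1); state_{n+1} = state_n + (h/2)·(k1 + k2).
0.400000: (-0.700000, 1.690000)
  k1 = (0.379120, -2.484300)
  predictor → (-0.605220, 1.068925)
  k2 = (0.087219, -1.500401)
  → (-0.641708, 1.191912)
0.650000: (-0.641708, 1.191912)
  k1 = (0.142988, -1.703476)
  predictor → (-0.605961, 0.766043)
  k2 = (-0.030136, -1.075657)
  → (-0.627601, 0.844521)
(u(0.9), v(0.9)) ≈ (-0.6276, 0.8445)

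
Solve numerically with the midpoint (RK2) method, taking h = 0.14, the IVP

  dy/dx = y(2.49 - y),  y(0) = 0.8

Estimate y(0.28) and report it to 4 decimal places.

1.2140

Midpoint: k1 = f(x_n, y_n); k2 = f(x_n + h/2, y_n + (h/2)·k1); y_{n+1} = y_n + h·k2.
x=0.000000, y=0.800000:
  k1 = f(0.000000, 0.800000) = 1.352000
  k2 = f(0.070000, 0.894640) = 1.427273
  y ← 0.800000 + 0.14·1.427273 = 0.999818
x=0.140000, y=0.999818:
  k1 = f(0.140000, 0.999818) = 1.489911
  k2 = f(0.210000, 1.104112) = 1.530176
  y ← 0.999818 + 0.14·1.530176 = 1.214043
y(0.28) ≈ 1.2140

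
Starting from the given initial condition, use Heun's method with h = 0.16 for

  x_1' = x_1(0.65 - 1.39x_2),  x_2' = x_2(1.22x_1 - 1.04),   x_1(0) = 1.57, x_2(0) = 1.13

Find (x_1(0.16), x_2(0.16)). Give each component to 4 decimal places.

Heun on (x_1,x_2): k1 = f(t_n, state_n); k2 = f(t_n + h, state_n + h·k1); state_{n+1} = state_n + (h/2)·(k1 + k2).
0.000000: (1.570000, 1.130000)
  k1 = (-1.445499, 0.989202)
  predictor → (1.338720, 1.288272)
  k2 = (-1.527076, 0.764253)
  → (1.332194, 1.270276)
(x_1(0.16), x_2(0.16)) ≈ (1.3322, 1.2703)

1.3322, 1.2703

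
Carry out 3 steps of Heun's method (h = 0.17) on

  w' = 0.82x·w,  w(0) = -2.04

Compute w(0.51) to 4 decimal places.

Heun: k1 = f(x_n, w_n); k2 = f(x_n + h, w_n + h·k1); w_{n+1} = w_n + (h/2)·(k1 + k2).
x=0.000000, w=-2.040000:
  k1 = f(0.000000, -2.040000) = 0.000000
  k2 = f(0.170000, -2.040000) = -0.284376
  w ← -2.040000 + (0.17/2)·(0.000000 + (-0.284376)) = -2.064172
x=0.170000, w=-2.064172:
  k1 = f(0.170000, -2.064172) = -0.287746
  k2 = f(0.340000, -2.113089) = -0.589129
  w ← -2.064172 + (0.17/2)·(-0.287746 + (-0.589129)) = -2.138706
x=0.340000, w=-2.138706:
  k1 = f(0.340000, -2.138706) = -0.596271
  k2 = f(0.510000, -2.240072) = -0.936798
  w ← -2.138706 + (0.17/2)·(-0.596271 + (-0.936798)) = -2.269017
w(0.51) ≈ -2.2690

-2.2690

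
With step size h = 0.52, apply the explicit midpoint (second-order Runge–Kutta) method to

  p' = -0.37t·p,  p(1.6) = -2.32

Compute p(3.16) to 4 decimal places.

-0.6000

Midpoint: k1 = f(t_n, p_n); k2 = f(t_n + h/2, p_n + (h/2)·k1); p_{n+1} = p_n + h·k2.
t=1.600000, p=-2.320000:
  k1 = f(1.600000, -2.320000) = 1.373440
  k2 = f(1.860000, -1.962906) = 1.350872
  p ← -2.320000 + 0.52·1.350872 = -1.617547
t=2.120000, p=-1.617547:
  k1 = f(2.120000, -1.617547) = 1.268804
  k2 = f(2.380000, -1.287658) = 1.133911
  p ← -1.617547 + 0.52·1.133911 = -1.027913
t=2.640000, p=-1.027913:
  k1 = f(2.640000, -1.027913) = 1.004065
  k2 = f(2.900000, -0.766856) = 0.822836
  p ← -1.027913 + 0.52·0.822836 = -0.600038
p(3.16) ≈ -0.6000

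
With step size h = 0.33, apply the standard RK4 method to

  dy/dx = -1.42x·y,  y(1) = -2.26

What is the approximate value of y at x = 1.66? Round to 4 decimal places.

-0.6516

RK4: k1 = f(x_n, y_n); k2 = f(x_n + h/2, y_n + (h/2)·k1); k3 = f(x_n + h/2, y_n + (h/2)·k2); k4 = f(x_n + h, y_n + h·k3); y_{n+1} = y_n + (h/6)·(k1 + 2k2 + 2k3 + k4).
x=1.000000, y=-2.260000:
  k1 = f(1.000000, -2.260000) = 3.209200
  k2 = f(1.165000, -1.730482) = 2.862736
  k3 = f(1.165000, -1.787648) = 2.957307
  k4 = f(1.330000, -1.284089) = 2.425130
  y ← -2.260000 + (0.33/6)·(k1 + 2k2 + 2k3 + k4) = -1.309907
x=1.330000, y=-1.309907:
  k1 = f(1.330000, -1.309907) = 2.473891
  k2 = f(1.495000, -0.901715) = 1.914251
  k3 = f(1.495000, -0.994056) = 2.110281
  k4 = f(1.660000, -0.613514) = 1.446176
  y ← -1.309907 + (0.33/6)·(k1 + 2k2 + 2k3 + k4) = -0.651605
y(1.66) ≈ -0.6516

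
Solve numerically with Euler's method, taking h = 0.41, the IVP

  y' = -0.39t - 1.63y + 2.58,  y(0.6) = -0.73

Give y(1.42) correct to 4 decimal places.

Euler: y_{n+1} = y_n + h·f(t_n, y_n).
t=0.600000, y=-0.730000: f=3.535900 → y ← -0.730000 + 0.41·3.535900 = 0.719719
t=1.010000, y=0.719719: f=1.012958 → y ← 0.719719 + 0.41·1.012958 = 1.135032
y(1.42) ≈ 1.1350

1.1350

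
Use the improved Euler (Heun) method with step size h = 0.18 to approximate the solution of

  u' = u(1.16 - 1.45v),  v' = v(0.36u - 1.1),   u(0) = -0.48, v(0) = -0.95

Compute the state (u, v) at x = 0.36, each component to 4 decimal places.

Heun on (u,v): k1 = f(x_n, state_n); k2 = f(x_n + h, state_n + h·k1); state_{n+1} = state_n + (h/2)·(k1 + k2).
0.000000: (-0.480000, -0.950000)
  k1 = (-1.218000, 1.209160)
  predictor → (-0.699240, -0.732351)
  k2 = (-1.553648, 0.989938)
  → (-0.729448, -0.752081)
0.180000: (-0.729448, -0.752081)
  k1 = (-1.641636, 1.024787)
  predictor → (-1.024943, -0.567620)
  k2 = (-2.032511, 0.833821)
  → (-1.060122, -0.584806)
(u(0.36), v(0.36)) ≈ (-1.0601, -0.5848)

-1.0601, -0.5848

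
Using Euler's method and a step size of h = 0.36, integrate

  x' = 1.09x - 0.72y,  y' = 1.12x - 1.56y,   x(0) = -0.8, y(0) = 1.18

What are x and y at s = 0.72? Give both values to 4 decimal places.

-2.0274, -0.4871

Euler on (x,y): x_{n+1} = x_n + h·x', y_{n+1} = y_n + h·y'.
0.000000: (-0.800000, 1.180000); f=(-1.721600, -2.736800) → (-1.419776, 0.194752)
0.360000: (-1.419776, 0.194752); f=(-1.687777, -1.893962) → (-2.027376, -0.487074)
(x(0.72), y(0.72)) ≈ (-2.0274, -0.4871)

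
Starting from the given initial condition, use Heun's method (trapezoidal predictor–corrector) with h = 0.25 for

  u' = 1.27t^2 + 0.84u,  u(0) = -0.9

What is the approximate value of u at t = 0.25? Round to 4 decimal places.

Heun: k1 = f(t_n, u_n); k2 = f(t_n + h, u_n + h·k1); u_{n+1} = u_n + (h/2)·(k1 + k2).
t=0.000000, u=-0.900000:
  k1 = f(0.000000, -0.900000) = -0.756000
  k2 = f(0.250000, -1.089000) = -0.835385
  u ← -0.900000 + (0.25/2)·(-0.756000 + (-0.835385)) = -1.098923
u(0.25) ≈ -1.0989

-1.0989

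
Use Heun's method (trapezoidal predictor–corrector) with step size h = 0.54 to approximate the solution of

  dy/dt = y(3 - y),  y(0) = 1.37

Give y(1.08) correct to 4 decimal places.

2.5757

Heun: k1 = f(t_n, y_n); k2 = f(t_n + h, y_n + h·k1); y_{n+1} = y_n + (h/2)·(k1 + k2).
t=0.000000, y=1.370000:
  k1 = f(0.000000, 1.370000) = 2.233100
  k2 = f(0.540000, 2.575874) = 1.092495
  y ← 1.370000 + (0.54/2)·(2.233100 + 1.092495) = 2.267911
t=0.540000, y=2.267911:
  k1 = f(0.540000, 2.267911) = 1.660313
  k2 = f(1.080000, 3.164480) = -0.520493
  y ← 2.267911 + (0.54/2)·(1.660313 + (-0.520493)) = 2.575662
y(1.08) ≈ 2.5757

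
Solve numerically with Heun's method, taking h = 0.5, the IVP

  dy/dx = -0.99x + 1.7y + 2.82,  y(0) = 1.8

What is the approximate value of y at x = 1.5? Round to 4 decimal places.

33.2509

Heun: k1 = f(x_n, y_n); k2 = f(x_n + h, y_n + h·k1); y_{n+1} = y_n + (h/2)·(k1 + k2).
x=0.000000, y=1.800000:
  k1 = f(0.000000, 1.800000) = 5.880000
  k2 = f(0.500000, 4.740000) = 10.383000
  y ← 1.800000 + (0.5/2)·(5.880000 + 10.383000) = 5.865750
x=0.500000, y=5.865750:
  k1 = f(0.500000, 5.865750) = 12.296775
  k2 = f(1.000000, 12.014138) = 22.254034
  y ← 5.865750 + (0.5/2)·(12.296775 + 22.254034) = 14.503452
x=1.000000, y=14.503452:
  k1 = f(1.000000, 14.503452) = 26.485869
  k2 = f(1.500000, 27.746387) = 48.503857
  y ← 14.503452 + (0.5/2)·(26.485869 + 48.503857) = 33.250884
y(1.5) ≈ 33.2509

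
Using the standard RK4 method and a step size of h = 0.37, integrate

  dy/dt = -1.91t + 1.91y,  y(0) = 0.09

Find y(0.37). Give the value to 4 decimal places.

RK4: k1 = f(t_n, y_n); k2 = f(t_n + h/2, y_n + (h/2)·k1); k3 = f(t_n + h/2, y_n + (h/2)·k2); k4 = f(t_n + h, y_n + h·k3); y_{n+1} = y_n + (h/6)·(k1 + 2k2 + 2k3 + k4).
t=0.000000, y=0.090000:
  k1 = f(0.000000, 0.090000) = 0.171900
  k2 = f(0.185000, 0.121801) = -0.120709
  k3 = f(0.185000, 0.067669) = -0.224103
  k4 = f(0.370000, 0.007082) = -0.693173
  y ← 0.090000 + (0.37/6)·(k1 + 2k2 + 2k3 + k4) = 0.015328
y(0.37) ≈ 0.0153

0.0153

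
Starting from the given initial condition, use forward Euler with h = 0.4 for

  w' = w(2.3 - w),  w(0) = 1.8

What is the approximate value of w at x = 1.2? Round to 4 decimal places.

2.2983

Euler: w_{n+1} = w_n + h·f(x_n, w_n).
x=0.000000, w=1.800000: f=0.900000 → w ← 1.800000 + 0.4·0.900000 = 2.160000
x=0.400000, w=2.160000: f=0.302400 → w ← 2.160000 + 0.4·0.302400 = 2.280960
x=0.800000, w=2.280960: f=0.043429 → w ← 2.280960 + 0.4·0.043429 = 2.298332
w(1.2) ≈ 2.2983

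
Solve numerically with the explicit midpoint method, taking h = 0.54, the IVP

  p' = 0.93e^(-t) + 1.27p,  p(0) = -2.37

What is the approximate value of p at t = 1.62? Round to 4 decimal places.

-13.9391

Midpoint: k1 = f(t_n, p_n); k2 = f(t_n + h/2, p_n + (h/2)·k1); p_{n+1} = p_n + h·k2.
t=0.000000, p=-2.370000:
  k1 = f(0.000000, -2.370000) = -2.079900
  k2 = f(0.270000, -2.931573) = -3.013155
  p ← -2.370000 + 0.54·(-3.013155) = -3.997104
t=0.540000, p=-3.997104:
  k1 = f(0.540000, -3.997104) = -4.534366
  k2 = f(0.810000, -5.221382) = -6.217438
  p ← -3.997104 + 0.54·(-6.217438) = -7.354520
t=1.080000, p=-7.354520:
  k1 = f(1.080000, -7.354520) = -9.024416
  k2 = f(1.350000, -9.791112) = -12.193619
  p ← -7.354520 + 0.54·(-12.193619) = -13.939074
p(1.62) ≈ -13.9391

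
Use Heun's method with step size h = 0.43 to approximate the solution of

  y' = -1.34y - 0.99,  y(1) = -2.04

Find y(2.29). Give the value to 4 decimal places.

Heun: k1 = f(x_n, y_n); k2 = f(x_n + h, y_n + h·k1); y_{n+1} = y_n + (h/2)·(k1 + k2).
x=1.000000, y=-2.040000:
  k1 = f(1.000000, -2.040000) = 1.743600
  k2 = f(1.430000, -1.290252) = 0.738938
  y ← -2.040000 + (0.43/2)·(1.743600 + 0.738938) = -1.506254
x=1.430000, y=-1.506254:
  k1 = f(1.430000, -1.506254) = 1.028381
  k2 = f(1.860000, -1.064051) = 0.435828
  y ← -1.506254 + (0.43/2)·(1.028381 + 0.435828) = -1.191450
x=1.860000, y=-1.191450:
  k1 = f(1.860000, -1.191450) = 0.606542
  k2 = f(2.290000, -0.930636) = 0.257053
  y ← -1.191450 + (0.43/2)·(0.606542 + 0.257053) = -1.005777
y(2.29) ≈ -1.0058

-1.0058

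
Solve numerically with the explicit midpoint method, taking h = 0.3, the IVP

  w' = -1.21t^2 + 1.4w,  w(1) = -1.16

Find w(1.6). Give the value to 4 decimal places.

Midpoint: k1 = f(t_n, w_n); k2 = f(t_n + h/2, w_n + (h/2)·k1); w_{n+1} = w_n + h·k2.
t=1.000000, w=-1.160000:
  k1 = f(1.000000, -1.160000) = -2.834000
  k2 = f(1.150000, -1.585100) = -3.819365
  w ← -1.160000 + 0.3·(-3.819365) = -2.305809
t=1.300000, w=-2.305809:
  k1 = f(1.300000, -2.305809) = -5.273033
  k2 = f(1.450000, -3.096764) = -6.879495
  w ← -2.305809 + 0.3·(-6.879495) = -4.369658
w(1.6) ≈ -4.3697

-4.3697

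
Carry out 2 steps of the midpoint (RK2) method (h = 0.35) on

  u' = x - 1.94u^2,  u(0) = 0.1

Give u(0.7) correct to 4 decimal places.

Midpoint: k1 = f(x_n, u_n); k2 = f(x_n + h/2, u_n + (h/2)·k1); u_{n+1} = u_n + h·k2.
x=0.000000, u=0.100000:
  k1 = f(0.000000, 0.100000) = -0.019400
  k2 = f(0.175000, 0.096605) = 0.156895
  u ← 0.100000 + 0.35·0.156895 = 0.154913
x=0.350000, u=0.154913:
  k1 = f(0.350000, 0.154913) = 0.303444
  k2 = f(0.525000, 0.208016) = 0.441055
  u ← 0.154913 + 0.35·0.441055 = 0.309282
u(0.7) ≈ 0.3093

0.3093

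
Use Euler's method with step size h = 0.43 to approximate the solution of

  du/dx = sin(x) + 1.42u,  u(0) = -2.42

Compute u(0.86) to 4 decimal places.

Euler: u_{n+1} = u_n + h·f(x_n, u_n).
x=0.000000, u=-2.420000: f=-3.436400 → u ← -2.420000 + 0.43·(-3.436400) = -3.897652
x=0.430000, u=-3.897652: f=-5.117795 → u ← -3.897652 + 0.43·(-5.117795) = -6.098304
u(0.86) ≈ -6.0983

-6.0983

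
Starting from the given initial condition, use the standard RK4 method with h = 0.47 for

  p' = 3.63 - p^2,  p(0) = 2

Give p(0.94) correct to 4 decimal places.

RK4: k1 = f(s_n, p_n); k2 = f(s_n + h/2, p_n + (h/2)·k1); k3 = f(s_n + h/2, p_n + (h/2)·k2); k4 = f(s_n + h, p_n + h·k3); p_{n+1} = p_n + (h/6)·(k1 + 2k2 + 2k3 + k4).
s=0.000000, p=2.000000:
  k1 = f(0.000000, 2.000000) = -0.370000
  k2 = f(0.235000, 1.913050) = -0.029760
  k3 = f(0.235000, 1.993006) = -0.342074
  k4 = f(0.470000, 1.839225) = 0.247251
  p ← 2.000000 + (0.47/6)·(k1 + 2k2 + 2k3 + k4) = 1.932131
s=0.470000, p=1.932131:
  k1 = f(0.470000, 1.932131) = -0.103129
  k2 = f(0.705000, 1.907895) = -0.010065
  k3 = f(0.705000, 1.929765) = -0.093994
  k4 = f(0.940000, 1.887953) = 0.065633
  p ← 1.932131 + (0.47/6)·(k1 + 2k2 + 2k3 + k4) = 1.912891
p(0.94) ≈ 1.9129

1.9129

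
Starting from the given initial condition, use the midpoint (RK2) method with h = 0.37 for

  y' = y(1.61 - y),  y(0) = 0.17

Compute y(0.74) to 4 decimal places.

0.4443

Midpoint: k1 = f(t_n, y_n); k2 = f(t_n + h/2, y_n + (h/2)·k1); y_{n+1} = y_n + h·k2.
t=0.000000, y=0.170000:
  k1 = f(0.000000, 0.170000) = 0.244800
  k2 = f(0.185000, 0.215288) = 0.300265
  y ← 0.170000 + 0.37·0.300265 = 0.281098
t=0.370000, y=0.281098:
  k1 = f(0.370000, 0.281098) = 0.373552
  k2 = f(0.555000, 0.350205) = 0.441187
  y ← 0.281098 + 0.37·0.441187 = 0.444337
y(0.74) ≈ 0.4443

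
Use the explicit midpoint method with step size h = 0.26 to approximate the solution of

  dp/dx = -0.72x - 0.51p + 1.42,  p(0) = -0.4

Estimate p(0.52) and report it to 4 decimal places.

0.2486

Midpoint: k1 = f(x_n, p_n); k2 = f(x_n + h/2, p_n + (h/2)·k1); p_{n+1} = p_n + h·k2.
x=0.000000, p=-0.400000:
  k1 = f(0.000000, -0.400000) = 1.624000
  k2 = f(0.130000, -0.188880) = 1.422729
  p ← -0.400000 + 0.26·1.422729 = -0.030091
x=0.260000, p=-0.030091:
  k1 = f(0.260000, -0.030091) = 1.248146
  k2 = f(0.390000, 0.132168) = 1.071794
  p ← -0.030091 + 0.26·1.071794 = 0.248576
p(0.52) ≈ 0.2486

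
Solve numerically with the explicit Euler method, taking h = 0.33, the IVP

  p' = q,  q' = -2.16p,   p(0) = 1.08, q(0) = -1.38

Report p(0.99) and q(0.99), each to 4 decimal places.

-0.9412, -2.5346

Euler on (p,q): p_{n+1} = p_n + h·p', q_{n+1} = q_n + h·q'.
0.000000: (1.080000, -1.380000); f=(-1.380000, -2.332800) → (0.624600, -2.149824)
0.330000: (0.624600, -2.149824); f=(-2.149824, -1.349136) → (-0.084842, -2.595039)
0.660000: (-0.084842, -2.595039); f=(-2.595039, 0.183259) → (-0.941205, -2.534564)
(p(0.99), q(0.99)) ≈ (-0.9412, -2.5346)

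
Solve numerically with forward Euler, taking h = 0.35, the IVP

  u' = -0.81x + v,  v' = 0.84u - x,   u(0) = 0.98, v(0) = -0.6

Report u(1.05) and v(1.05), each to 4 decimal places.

Euler on (u,v): u_{n+1} = u_n + h·u', v_{n+1} = v_n + h·v'.
0.000000: (0.980000, -0.600000); f=(-0.600000, 0.823200) → (0.770000, -0.311880)
0.350000: (0.770000, -0.311880); f=(-0.595380, 0.296800) → (0.561617, -0.208000)
0.700000: (0.561617, -0.208000); f=(-0.775000, -0.228242) → (0.290367, -0.287885)
(u(1.05), v(1.05)) ≈ (0.2904, -0.2879)

0.2904, -0.2879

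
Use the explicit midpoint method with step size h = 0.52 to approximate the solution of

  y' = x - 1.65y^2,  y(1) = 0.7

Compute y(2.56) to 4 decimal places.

Midpoint: k1 = f(x_n, y_n); k2 = f(x_n + h/2, y_n + (h/2)·k1); y_{n+1} = y_n + h·k2.
x=1.000000, y=0.700000:
  k1 = f(1.000000, 0.700000) = 0.191500
  k2 = f(1.260000, 0.749790) = 0.332395
  y ← 0.700000 + 0.52·0.332395 = 0.872845
x=1.520000, y=0.872845:
  k1 = f(1.520000, 0.872845) = 0.262933
  k2 = f(1.780000, 0.941208) = 0.318311
  y ← 0.872845 + 0.52·0.318311 = 1.038367
x=2.040000, y=1.038367:
  k1 = f(2.040000, 1.038367) = 0.260960
  k2 = f(2.300000, 1.106217) = 0.280870
  y ← 1.038367 + 0.52·0.280870 = 1.184419
y(2.56) ≈ 1.1844

1.1844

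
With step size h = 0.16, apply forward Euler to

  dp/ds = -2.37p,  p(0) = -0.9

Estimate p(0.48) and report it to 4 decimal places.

-0.2153

Euler: p_{n+1} = p_n + h·f(s_n, p_n).
s=0.000000, p=-0.900000: f=2.133000 → p ← -0.900000 + 0.16·2.133000 = -0.558720
s=0.160000, p=-0.558720: f=1.324166 → p ← -0.558720 + 0.16·1.324166 = -0.346853
s=0.320000, p=-0.346853: f=0.822043 → p ← -0.346853 + 0.16·0.822043 = -0.215327
p(0.48) ≈ -0.2153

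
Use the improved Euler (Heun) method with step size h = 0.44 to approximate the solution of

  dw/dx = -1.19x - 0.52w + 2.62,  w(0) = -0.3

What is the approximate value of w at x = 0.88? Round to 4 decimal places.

1.2332

Heun: k1 = f(x_n, w_n); k2 = f(x_n + h, w_n + h·k1); w_{n+1} = w_n + (h/2)·(k1 + k2).
x=0.000000, w=-0.300000:
  k1 = f(0.000000, -0.300000) = 2.776000
  k2 = f(0.440000, 0.921440) = 1.617251
  w ← -0.300000 + (0.44/2)·(2.776000 + 1.617251) = 0.666515
x=0.440000, w=0.666515:
  k1 = f(0.440000, 0.666515) = 1.749812
  k2 = f(0.880000, 1.436433) = 0.825855
  w ← 0.666515 + (0.44/2)·(1.749812 + 0.825855) = 1.233162
w(0.88) ≈ 1.2332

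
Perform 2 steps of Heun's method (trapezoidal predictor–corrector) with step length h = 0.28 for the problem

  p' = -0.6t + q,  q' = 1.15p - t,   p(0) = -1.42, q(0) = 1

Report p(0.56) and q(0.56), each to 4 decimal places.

-1.2108, 0.0529

Heun on (p,q): k1 = f(t_n, state_n); k2 = f(t_n + h, state_n + h·k1); state_{n+1} = state_n + (h/2)·(k1 + k2).
0.000000: (-1.420000, 1.000000)
  k1 = (1.000000, -1.633000)
  predictor → (-1.140000, 0.542760)
  k2 = (0.374760, -1.591000)
  → (-1.227534, 0.548640)
0.280000: (-1.227534, 0.548640)
  k1 = (0.380640, -1.691664)
  predictor → (-1.120954, 0.074974)
  k2 = (-0.261026, -1.849098)
  → (-1.210788, 0.052933)
(p(0.56), q(0.56)) ≈ (-1.2108, 0.0529)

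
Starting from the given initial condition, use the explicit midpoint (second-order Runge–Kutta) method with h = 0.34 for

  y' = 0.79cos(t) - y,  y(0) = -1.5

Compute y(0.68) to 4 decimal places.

Midpoint: k1 = f(t_n, y_n); k2 = f(t_n + h/2, y_n + (h/2)·k1); y_{n+1} = y_n + h·k2.
t=0.000000, y=-1.500000:
  k1 = f(0.000000, -1.500000) = 2.290000
  k2 = f(0.170000, -1.110700) = 1.889312
  y ← -1.500000 + 0.34·1.889312 = -0.857634
t=0.340000, y=-0.857634:
  k1 = f(0.340000, -0.857634) = 1.602410
  k2 = f(0.510000, -0.585224) = 1.274692
  y ← -0.857634 + 0.34·1.274692 = -0.424239
y(0.68) ≈ -0.4242

-0.4242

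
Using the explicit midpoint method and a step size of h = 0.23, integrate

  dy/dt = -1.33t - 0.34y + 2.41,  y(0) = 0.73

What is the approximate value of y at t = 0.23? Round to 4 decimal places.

Midpoint: k1 = f(t_n, y_n); k2 = f(t_n + h/2, y_n + (h/2)·k1); y_{n+1} = y_n + h·k2.
t=0.000000, y=0.730000:
  k1 = f(0.000000, 0.730000) = 2.161800
  k2 = f(0.115000, 0.978607) = 1.924324
  y ← 0.730000 + 0.23·1.924324 = 1.172594
y(0.23) ≈ 1.1726

1.1726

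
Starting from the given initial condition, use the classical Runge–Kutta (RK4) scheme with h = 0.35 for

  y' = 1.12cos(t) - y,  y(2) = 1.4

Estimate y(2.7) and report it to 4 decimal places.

0.2912

RK4: k1 = f(t_n, y_n); k2 = f(t_n + h/2, y_n + (h/2)·k1); k3 = f(t_n + h/2, y_n + (h/2)·k2); k4 = f(t_n + h, y_n + h·k3); y_{n+1} = y_n + (h/6)·(k1 + 2k2 + 2k3 + k4).
t=2.000000, y=1.400000:
  k1 = f(2.000000, 1.400000) = -1.866084
  k2 = f(2.175000, 1.073435) = -1.709715
  k3 = f(2.175000, 1.100800) = -1.737080
  k4 = f(2.350000, 0.792022) = -1.579061
  y ← 1.400000 + (0.35/6)·(k1 + 2k2 + 2k3 + k4) = 0.796907
t=2.350000, y=0.796907:
  k1 = f(2.350000, 0.796907) = -1.583946
  k2 = f(2.525000, 0.519717) = -1.433473
  k3 = f(2.525000, 0.546049) = -1.459805
  k4 = f(2.700000, 0.285975) = -1.298536
  y ← 0.796907 + (0.35/6)·(k1 + 2k2 + 2k3 + k4) = 0.291213
y(2.7) ≈ 0.2912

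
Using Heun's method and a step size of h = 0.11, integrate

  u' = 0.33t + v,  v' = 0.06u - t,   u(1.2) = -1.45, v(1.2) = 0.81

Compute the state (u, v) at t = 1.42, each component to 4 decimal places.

-1.2091, 0.5043

Heun on (u,v): k1 = f(t_n, state_n); k2 = f(t_n + h, state_n + h·k1); state_{n+1} = state_n + (h/2)·(k1 + k2).
1.200000: (-1.450000, 0.810000)
  k1 = (1.206000, -1.287000)
  predictor → (-1.317340, 0.668430)
  k2 = (1.100730, -1.389040)
  → (-1.323130, 0.662818)
1.310000: (-1.323130, 0.662818)
  k1 = (1.095118, -1.389388)
  predictor → (-1.202667, 0.509985)
  k2 = (0.978585, -1.492160)
  → (-1.209076, 0.504333)
(u(1.42), v(1.42)) ≈ (-1.2091, 0.5043)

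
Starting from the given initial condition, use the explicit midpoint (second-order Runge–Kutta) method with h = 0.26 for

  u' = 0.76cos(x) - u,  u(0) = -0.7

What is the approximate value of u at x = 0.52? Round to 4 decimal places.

Midpoint: k1 = f(x_n, u_n); k2 = f(x_n + h/2, u_n + (h/2)·k1); u_{n+1} = u_n + h·k2.
x=0.000000, u=-0.700000:
  k1 = f(0.000000, -0.700000) = 1.460000
  k2 = f(0.130000, -0.510200) = 1.263787
  u ← -0.700000 + 0.26·1.263787 = -0.371415
x=0.260000, u=-0.371415:
  k1 = f(0.260000, -0.371415) = 1.105872
  k2 = f(0.390000, -0.227652) = 0.930583
  u ← -0.371415 + 0.26·0.930583 = -0.129464
u(0.52) ≈ -0.1295

-0.1295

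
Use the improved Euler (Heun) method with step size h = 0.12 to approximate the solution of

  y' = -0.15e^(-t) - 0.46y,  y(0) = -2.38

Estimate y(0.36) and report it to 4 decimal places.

Heun: k1 = f(t_n, y_n); k2 = f(t_n + h, y_n + h·k1); y_{n+1} = y_n + (h/2)·(k1 + k2).
t=0.000000, y=-2.380000:
  k1 = f(0.000000, -2.380000) = 0.944800
  k2 = f(0.120000, -2.266624) = 0.909609
  y ← -2.380000 + (0.12/2)·(0.944800 + 0.909609) = -2.268735
t=0.120000, y=-2.268735:
  k1 = f(0.120000, -2.268735) = 0.910580
  k2 = f(0.240000, -2.159466) = 0.875360
  y ← -2.268735 + (0.12/2)·(0.910580 + 0.875360) = -2.161579
t=0.240000, y=-2.161579:
  k1 = f(0.240000, -2.161579) = 0.876332
  k2 = f(0.360000, -2.056419) = 0.841301
  y ← -2.161579 + (0.12/2)·(0.876332 + 0.841301) = -2.058521
y(0.36) ≈ -2.0585

-2.0585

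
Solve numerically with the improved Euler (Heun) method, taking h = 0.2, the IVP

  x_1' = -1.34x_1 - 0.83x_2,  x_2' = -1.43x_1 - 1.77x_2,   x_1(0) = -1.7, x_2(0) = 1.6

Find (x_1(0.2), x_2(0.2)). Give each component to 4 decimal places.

Heun on (x_1,x_2): k1 = f(s_n, state_n); k2 = f(s_n + h, state_n + h·k1); state_{n+1} = state_n + (h/2)·(k1 + k2).
0.000000: (-1.700000, 1.600000)
  k1 = (0.950000, -0.401000)
  predictor → (-1.510000, 1.519800)
  k2 = (0.761966, -0.530746)
  → (-1.528803, 1.506825)
(x_1(0.2), x_2(0.2)) ≈ (-1.5288, 1.5068)

-1.5288, 1.5068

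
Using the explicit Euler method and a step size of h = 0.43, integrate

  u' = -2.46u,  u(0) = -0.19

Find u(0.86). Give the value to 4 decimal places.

-0.0006

Euler: u_{n+1} = u_n + h·f(s_n, u_n).
s=0.000000, u=-0.190000: f=0.467400 → u ← -0.190000 + 0.43·0.467400 = 0.010982
s=0.430000, u=0.010982: f=-0.027016 → u ← 0.010982 + 0.43·(-0.027016) = -0.000635
u(0.86) ≈ -0.0006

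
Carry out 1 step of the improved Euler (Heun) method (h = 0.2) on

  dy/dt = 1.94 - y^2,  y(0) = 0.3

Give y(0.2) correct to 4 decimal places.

Heun: k1 = f(t_n, y_n); k2 = f(t_n + h, y_n + h·k1); y_{n+1} = y_n + (h/2)·(k1 + k2).
t=0.000000, y=0.300000:
  k1 = f(0.000000, 0.300000) = 1.850000
  k2 = f(0.200000, 0.670000) = 1.491100
  y ← 0.300000 + (0.2/2)·(1.850000 + 1.491100) = 0.634110
y(0.2) ≈ 0.6341

0.6341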